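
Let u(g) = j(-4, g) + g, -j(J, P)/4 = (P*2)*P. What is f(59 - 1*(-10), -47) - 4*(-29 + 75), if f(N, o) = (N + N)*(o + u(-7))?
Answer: -61732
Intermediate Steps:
j(J, P) = -8*P² (j(J, P) = -4*P*2*P = -4*2*P*P = -8*P²)
u(g) = g - 8*g² (u(g) = -8*g² + g = g - 8*g²)
f(N, o) = 2*N*(-399 + o) (f(N, o) = (N + N)*(o - 7*(1 - 8*(-7))) = (2*N)*(o - 7*(1 + 56)) = (2*N)*(o - 7*57) = (2*N)*(o - 399) = (2*N)*(-399 + o) = 2*N*(-399 + o))
f(59 - 1*(-10), -47) - 4*(-29 + 75) = 2*(59 - 1*(-10))*(-399 - 47) - 4*(-29 + 75) = 2*(59 + 10)*(-446) - 4*46 = 2*69*(-446) - 184 = -61548 - 184 = -61732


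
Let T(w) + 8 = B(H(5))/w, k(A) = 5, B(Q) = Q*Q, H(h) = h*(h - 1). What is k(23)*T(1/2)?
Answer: 3960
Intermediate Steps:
H(h) = h*(-1 + h)
B(Q) = Q²
T(w) = -8 + 400/w (T(w) = -8 + (5*(-1 + 5))²/w = -8 + (5*4)²/w = -8 + 20²/w = -8 + 400/w)
k(23)*T(1/2) = 5*(-8 + 400/(1/2)) = 5*(-8 + 400/(½)) = 5*(-8 + 400*2) = 5*(-8 + 800) = 5*792 = 3960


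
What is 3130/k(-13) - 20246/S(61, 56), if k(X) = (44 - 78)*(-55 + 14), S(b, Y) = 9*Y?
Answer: -6661351/175644 ≈ -37.925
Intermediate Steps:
k(X) = 1394 (k(X) = -34*(-41) = 1394)
3130/k(-13) - 20246/S(61, 56) = 3130/1394 - 20246/(9*56) = 3130*(1/1394) - 20246/504 = 1565/697 - 20246*1/504 = 1565/697 - 10123/252 = -6661351/175644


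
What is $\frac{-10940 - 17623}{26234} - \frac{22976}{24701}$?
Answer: $- \frac{1308287047}{648006034} \approx -2.0189$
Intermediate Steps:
$\frac{-10940 - 17623}{26234} - \frac{22976}{24701} = \left(-28563\right) \frac{1}{26234} - \frac{22976}{24701} = - \frac{28563}{26234} - \frac{22976}{24701} = - \frac{1308287047}{648006034}$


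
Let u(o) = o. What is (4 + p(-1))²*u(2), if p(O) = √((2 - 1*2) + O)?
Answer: 30 + 16*I ≈ 30.0 + 16.0*I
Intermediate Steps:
p(O) = √O (p(O) = √((2 - 2) + O) = √(0 + O) = √O)
(4 + p(-1))²*u(2) = (4 + √(-1))²*2 = (4 + I)²*2 = 2*(4 + I)²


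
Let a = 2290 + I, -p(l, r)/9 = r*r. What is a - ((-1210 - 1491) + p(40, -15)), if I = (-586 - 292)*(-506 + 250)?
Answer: 231784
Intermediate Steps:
p(l, r) = -9*r² (p(l, r) = -9*r*r = -9*r²)
I = 224768 (I = -878*(-256) = 224768)
a = 227058 (a = 2290 + 224768 = 227058)
a - ((-1210 - 1491) + p(40, -15)) = 227058 - ((-1210 - 1491) - 9*(-15)²) = 227058 - (-2701 - 9*225) = 227058 - (-2701 - 2025) = 227058 - 1*(-4726) = 227058 + 4726 = 231784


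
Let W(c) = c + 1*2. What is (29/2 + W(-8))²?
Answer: 289/4 ≈ 72.250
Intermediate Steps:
W(c) = 2 + c (W(c) = c + 2 = 2 + c)
(29/2 + W(-8))² = (29/2 + (2 - 8))² = ((½)*29 - 6)² = (29/2 - 6)² = (17/2)² = 289/4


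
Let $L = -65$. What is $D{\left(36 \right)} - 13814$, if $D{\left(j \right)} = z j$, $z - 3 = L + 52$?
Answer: $-14174$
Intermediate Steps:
$z = -10$ ($z = 3 + \left(-65 + 52\right) = 3 - 13 = -10$)
$D{\left(j \right)} = - 10 j$
$D{\left(36 \right)} - 13814 = \left(-10\right) 36 - 13814 = -360 - 13814 = -14174$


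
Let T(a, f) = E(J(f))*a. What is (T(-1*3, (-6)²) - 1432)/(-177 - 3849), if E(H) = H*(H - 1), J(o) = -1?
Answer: 719/2013 ≈ 0.35718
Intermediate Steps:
E(H) = H*(-1 + H)
T(a, f) = 2*a (T(a, f) = (-(-1 - 1))*a = (-1*(-2))*a = 2*a)
(T(-1*3, (-6)²) - 1432)/(-177 - 3849) = (2*(-1*3) - 1432)/(-177 - 3849) = (2*(-3) - 1432)/(-4026) = (-6 - 1432)*(-1/4026) = -1438*(-1/4026) = 719/2013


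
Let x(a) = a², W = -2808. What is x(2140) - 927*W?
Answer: 7182616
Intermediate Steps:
x(2140) - 927*W = 2140² - 927*(-2808) = 4579600 + 2603016 = 7182616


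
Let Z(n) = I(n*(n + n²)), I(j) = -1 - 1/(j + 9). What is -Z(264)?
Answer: 18469450/18469449 ≈ 1.0000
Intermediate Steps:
I(j) = -1 - 1/(9 + j)
Z(n) = (-10 - n*(n + n²))/(9 + n*(n + n²))
-Z(264) = -(-10 + 264²*(-1 - 1*264))/(9 + 264²*(1 + 264)) = -(-10 + 69696*(-1 - 264))/(9 + 69696*265) = -(-10 + 69696*(-265))/(9 + 18469440) = -(-10 - 18469440)/18469449 = -(-18469450)/18469449 = -1*(-18469450/18469449) = 18469450/18469449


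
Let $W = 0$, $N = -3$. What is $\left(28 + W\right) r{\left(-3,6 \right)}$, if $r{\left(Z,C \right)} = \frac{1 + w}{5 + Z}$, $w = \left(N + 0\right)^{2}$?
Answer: $140$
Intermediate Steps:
$w = 9$ ($w = \left(-3 + 0\right)^{2} = \left(-3\right)^{2} = 9$)
$r{\left(Z,C \right)} = \frac{10}{5 + Z}$ ($r{\left(Z,C \right)} = \frac{1 + 9}{5 + Z} = \frac{10}{5 + Z}$)
$\left(28 + W\right) r{\left(-3,6 \right)} = \left(28 + 0\right) \frac{10}{5 - 3} = 28 \cdot \frac{10}{2} = 28 \cdot 10 \cdot \frac{1}{2} = 28 \cdot 5 = 140$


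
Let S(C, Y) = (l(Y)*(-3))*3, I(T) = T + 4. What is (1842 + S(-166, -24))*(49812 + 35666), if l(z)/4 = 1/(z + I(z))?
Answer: 1732724538/11 ≈ 1.5752e+8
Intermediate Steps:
I(T) = 4 + T
l(z) = 4/(4 + 2*z) (l(z) = 4/(z + (4 + z)) = 4/(4 + 2*z))
S(C, Y) = -18/(2 + Y) (S(C, Y) = ((2/(2 + Y))*(-3))*3 = -6/(2 + Y)*3 = -18/(2 + Y))
(1842 + S(-166, -24))*(49812 + 35666) = (1842 - 18/(2 - 24))*(49812 + 35666) = (1842 - 18/(-22))*85478 = (1842 - 18*(-1/22))*85478 = (1842 + 9/11)*85478 = (20271/11)*85478 = 1732724538/11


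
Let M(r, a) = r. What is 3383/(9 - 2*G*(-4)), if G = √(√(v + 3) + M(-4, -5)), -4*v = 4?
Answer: 3383/(9 + 8*I*√(4 - √2)) ≈ 123.52 - 176.56*I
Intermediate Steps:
v = -1 (v = -¼*4 = -1)
G = √(-4 + √2) (G = √(√(-1 + 3) - 4) = √(√2 - 4) = √(-4 + √2) ≈ 1.608*I)
3383/(9 - 2*G*(-4)) = 3383/(9 - 2*√(-4 + √2)*(-4)) = 3383/(9 + 8*√(-4 + √2))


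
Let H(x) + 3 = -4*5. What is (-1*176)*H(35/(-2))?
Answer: 4048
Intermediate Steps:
H(x) = -23 (H(x) = -3 - 4*5 = -3 - 20 = -23)
(-1*176)*H(35/(-2)) = -1*176*(-23) = -176*(-23) = 4048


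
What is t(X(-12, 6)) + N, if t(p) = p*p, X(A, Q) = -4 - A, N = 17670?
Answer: 17734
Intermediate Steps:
t(p) = p**2
t(X(-12, 6)) + N = (-4 - 1*(-12))**2 + 17670 = (-4 + 12)**2 + 17670 = 8**2 + 17670 = 64 + 17670 = 17734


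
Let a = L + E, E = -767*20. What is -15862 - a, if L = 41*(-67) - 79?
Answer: 2304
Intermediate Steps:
L = -2826 (L = -2747 - 79 = -2826)
E = -15340
a = -18166 (a = -2826 - 15340 = -18166)
-15862 - a = -15862 - 1*(-18166) = -15862 + 18166 = 2304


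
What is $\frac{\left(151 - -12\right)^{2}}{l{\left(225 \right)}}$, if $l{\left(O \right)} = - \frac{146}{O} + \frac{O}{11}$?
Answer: $\frac{65758275}{49019} \approx 1341.5$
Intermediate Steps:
$l{\left(O \right)} = - \frac{146}{O} + \frac{O}{11}$ ($l{\left(O \right)} = - \frac{146}{O} + O \frac{1}{11} = - \frac{146}{O} + \frac{O}{11}$)
$\frac{\left(151 - -12\right)^{2}}{l{\left(225 \right)}} = \frac{\left(151 - -12\right)^{2}}{- \frac{146}{225} + \frac{1}{11} \cdot 225} = \frac{\left(151 + 12\right)^{2}}{\left(-146\right) \frac{1}{225} + \frac{225}{11}} = \frac{163^{2}}{- \frac{146}{225} + \frac{225}{11}} = \frac{26569}{\frac{49019}{2475}} = 26569 \cdot \frac{2475}{49019} = \frac{65758275}{49019}$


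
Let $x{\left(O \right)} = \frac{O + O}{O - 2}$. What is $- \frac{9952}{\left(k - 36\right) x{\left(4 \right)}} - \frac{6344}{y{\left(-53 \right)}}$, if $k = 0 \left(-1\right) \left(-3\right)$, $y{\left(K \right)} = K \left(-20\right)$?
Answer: $\frac{150556}{2385} \approx 63.126$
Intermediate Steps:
$y{\left(K \right)} = - 20 K$
$k = 0$ ($k = 0 \left(-3\right) = 0$)
$x{\left(O \right)} = \frac{2 O}{-2 + O}$
$- \frac{9952}{\left(k - 36\right) x{\left(4 \right)}} - \frac{6344}{y{\left(-53 \right)}} = - \frac{9952}{\left(0 - 36\right) 2 \cdot 4 \frac{1}{-2 + 4}} - \frac{6344}{\left(-20\right) \left(-53\right)} = - \frac{9952}{\left(-36\right) 2 \cdot 4 \cdot \frac{1}{2}} - \frac{6344}{1060} = - \frac{9952}{\left(-36\right) 2 \cdot 4 \cdot \frac{1}{2}} - \frac{1586}{265} = - \frac{9952}{\left(-36\right) 4} - \frac{1586}{265} = - \frac{9952}{-144} - \frac{1586}{265} = \left(-9952\right) \left(- \frac{1}{144}\right) - \frac{1586}{265} = \frac{622}{9} - \frac{1586}{265} = \frac{150556}{2385}$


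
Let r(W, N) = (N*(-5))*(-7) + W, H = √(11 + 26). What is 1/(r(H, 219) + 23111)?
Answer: 30776/947162139 - √37/947162139 ≈ 3.2486e-5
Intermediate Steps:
H = √37 ≈ 6.0828
r(W, N) = W + 35*N (r(W, N) = -5*N*(-7) + W = 35*N + W = W + 35*N)
1/(r(H, 219) + 23111) = 1/((√37 + 35*219) + 23111) = 1/((√37 + 7665) + 23111) = 1/((7665 + √37) + 23111) = 1/(30776 + √37)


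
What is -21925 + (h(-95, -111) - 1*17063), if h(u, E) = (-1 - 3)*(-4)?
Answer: -38972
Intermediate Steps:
h(u, E) = 16 (h(u, E) = -4*(-4) = 16)
-21925 + (h(-95, -111) - 1*17063) = -21925 + (16 - 1*17063) = -21925 + (16 - 17063) = -21925 - 17047 = -38972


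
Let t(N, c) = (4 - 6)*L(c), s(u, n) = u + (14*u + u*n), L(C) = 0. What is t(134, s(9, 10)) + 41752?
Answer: 41752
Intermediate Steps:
s(u, n) = 15*u + n*u (s(u, n) = u + (14*u + n*u) = 15*u + n*u)
t(N, c) = 0 (t(N, c) = (4 - 6)*0 = -2*0 = 0)
t(134, s(9, 10)) + 41752 = 0 + 41752 = 41752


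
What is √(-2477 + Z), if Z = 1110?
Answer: I*√1367 ≈ 36.973*I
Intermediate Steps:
√(-2477 + Z) = √(-2477 + 1110) = √(-1367) = I*√1367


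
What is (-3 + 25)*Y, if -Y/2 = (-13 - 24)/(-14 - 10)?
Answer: -407/6 ≈ -67.833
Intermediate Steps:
Y = -37/12 (Y = -2*(-13 - 24)/(-14 - 10) = -(-74)/(-24) = -(-74)*(-1)/24 = -2*37/24 = -37/12 ≈ -3.0833)
(-3 + 25)*Y = (-3 + 25)*(-37/12) = 22*(-37/12) = -407/6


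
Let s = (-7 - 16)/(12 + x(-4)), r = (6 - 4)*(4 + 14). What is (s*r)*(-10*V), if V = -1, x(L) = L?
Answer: -1035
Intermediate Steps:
r = 36 (r = 2*18 = 36)
s = -23/8 (s = (-7 - 16)/(12 - 4) = -23/8 ≈ -2.8750)
(s*r)*(-10*V) = (-23/8*36)*(-10*(-1)) = -207/2*10 = -1035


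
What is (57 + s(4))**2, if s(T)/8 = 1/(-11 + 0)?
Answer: 383161/121 ≈ 3166.6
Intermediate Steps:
s(T) = -8/11 (s(T) = 8/(-11 + 0) = 8/(-11) = 8*(-1/11) = -8/11)
(57 + s(4))**2 = (57 - 8/11)**2 = (619/11)**2 = 383161/121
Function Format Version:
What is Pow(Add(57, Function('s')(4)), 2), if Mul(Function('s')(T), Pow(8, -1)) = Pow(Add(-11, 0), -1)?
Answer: Rational(383161, 121) ≈ 3166.6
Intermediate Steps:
Function('s')(T) = Rational(-8, 11) (Function('s')(T) = Mul(8, Pow(Add(-11, 0), -1)) = Mul(8, Pow(-11, -1)) = Mul(8, Rational(-1, 11)) = Rational(-8, 11))
Pow(Add(57, Function('s')(4)), 2) = Pow(Add(57, Rational(-8, 11)), 2) = Pow(Rational(619, 11), 2) = Rational(383161, 121)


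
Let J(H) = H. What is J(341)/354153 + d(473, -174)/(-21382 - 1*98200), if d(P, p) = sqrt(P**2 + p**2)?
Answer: 341/354153 - sqrt(254005)/119582 ≈ -0.0032517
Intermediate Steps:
J(341)/354153 + d(473, -174)/(-21382 - 1*98200) = 341/354153 + sqrt(473**2 + (-174)**2)/(-21382 - 1*98200) = 341*(1/354153) + sqrt(223729 + 30276)/(-21382 - 98200) = 341/354153 + sqrt(254005)/(-119582) = 341/354153 + sqrt(254005)*(-1/119582) = 341/354153 - sqrt(254005)/119582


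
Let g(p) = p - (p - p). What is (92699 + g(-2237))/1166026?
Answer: 45231/583013 ≈ 0.077581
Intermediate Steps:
g(p) = p (g(p) = p - 1*0 = p + 0 = p)
(92699 + g(-2237))/1166026 = (92699 - 2237)/1166026 = 90462*(1/1166026) = 45231/583013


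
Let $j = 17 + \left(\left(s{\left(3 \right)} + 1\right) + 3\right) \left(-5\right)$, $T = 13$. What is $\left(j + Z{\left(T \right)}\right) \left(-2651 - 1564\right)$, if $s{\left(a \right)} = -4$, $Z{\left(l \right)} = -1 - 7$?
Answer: $-37935$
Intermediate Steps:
$Z{\left(l \right)} = -8$
$j = 17$ ($j = 17 + \left(\left(-4 + 1\right) + 3\right) \left(-5\right) = 17 + \left(-3 + 3\right) \left(-5\right) = 17 + 0 \left(-5\right) = 17 + 0 = 17$)
$\left(j + Z{\left(T \right)}\right) \left(-2651 - 1564\right) = \left(17 - 8\right) \left(-2651 - 1564\right) = 9 \left(-4215\right) = -37935$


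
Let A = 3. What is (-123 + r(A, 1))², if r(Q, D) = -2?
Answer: 15625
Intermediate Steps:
(-123 + r(A, 1))² = (-123 - 2)² = (-125)² = 15625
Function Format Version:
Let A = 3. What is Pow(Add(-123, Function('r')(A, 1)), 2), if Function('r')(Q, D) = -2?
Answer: 15625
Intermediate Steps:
Pow(Add(-123, Function('r')(A, 1)), 2) = Pow(Add(-123, -2), 2) = Pow(-125, 2) = 15625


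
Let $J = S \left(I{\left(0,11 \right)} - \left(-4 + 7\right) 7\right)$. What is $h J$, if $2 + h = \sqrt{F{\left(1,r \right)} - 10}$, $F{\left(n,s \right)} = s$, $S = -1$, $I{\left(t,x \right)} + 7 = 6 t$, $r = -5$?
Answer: $-56 + 28 i \sqrt{15} \approx -56.0 + 108.44 i$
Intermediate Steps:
$I{\left(t,x \right)} = -7 + 6 t$
$h = -2 + i \sqrt{15}$ ($h = -2 + \sqrt{-5 - 10} = -2 + \sqrt{-15} = -2 + i \sqrt{15} \approx -2.0 + 3.873 i$)
$J = 28$ ($J = - (\left(-7 + 6 \cdot 0\right) - \left(-4 + 7\right) 7) = - (\left(-7 + 0\right) - 3 \cdot 7) = - (-7 - 21) = \left(-1\right) \left(-28\right) = 28$)
$h J = \left(-2 + i \sqrt{15}\right) 28 = -56 + 28 i \sqrt{15}$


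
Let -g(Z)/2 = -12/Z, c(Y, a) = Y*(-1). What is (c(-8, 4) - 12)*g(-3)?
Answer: 32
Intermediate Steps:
c(Y, a) = -Y
g(Z) = 24/Z (g(Z) = -(-24)/Z = 24/Z)
(c(-8, 4) - 12)*g(-3) = (-1*(-8) - 12)*(24/(-3)) = (8 - 12)*(24*(-⅓)) = -4*(-8) = 32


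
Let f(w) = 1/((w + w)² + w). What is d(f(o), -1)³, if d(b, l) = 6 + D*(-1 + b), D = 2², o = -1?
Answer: 1000/27 ≈ 37.037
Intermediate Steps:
D = 4
f(w) = 1/(w + 4*w²) (f(w) = 1/((2*w)² + w) = 1/(4*w² + w) = 1/(w + 4*w²))
d(b, l) = 2 + 4*b (d(b, l) = 6 + 4*(-1 + b) = 6 + (-4 + 4*b) = 2 + 4*b)
d(f(o), -1)³ = (2 + 4*(1/((-1)*(1 + 4*(-1)))))³ = (2 + 4*(-1/(1 - 4)))³ = (2 + 4*(-1/(-3)))³ = (2 + 4*(-1*(-⅓)))³ = (2 + 4*(⅓))³ = (2 + 4/3)³ = (10/3)³ = 1000/27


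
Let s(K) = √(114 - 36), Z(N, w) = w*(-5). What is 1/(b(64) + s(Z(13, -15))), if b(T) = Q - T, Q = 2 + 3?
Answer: -59/3403 - √78/3403 ≈ -0.019933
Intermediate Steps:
Z(N, w) = -5*w
Q = 5
s(K) = √78
b(T) = 5 - T
1/(b(64) + s(Z(13, -15))) = 1/((5 - 1*64) + √78) = 1/((5 - 64) + √78) = 1/(-59 + √78)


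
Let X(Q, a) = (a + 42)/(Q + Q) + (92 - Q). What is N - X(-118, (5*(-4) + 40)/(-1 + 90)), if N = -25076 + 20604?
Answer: -49168485/10502 ≈ -4681.8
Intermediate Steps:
X(Q, a) = 92 - Q + (42 + a)/(2*Q) (X(Q, a) = (42 + a)/((2*Q)) + (92 - Q) = (42 + a)*(1/(2*Q)) + (92 - Q) = (42 + a)/(2*Q) + (92 - Q) = 92 - Q + (42 + a)/(2*Q))
N = -4472
N - X(-118, (5*(-4) + 40)/(-1 + 90)) = -4472 - (21 + ((5*(-4) + 40)/(-1 + 90))/2 - 1*(-118)*(-92 - 118))/(-118) = -4472 - (-1)*(21 + ((-20 + 40)/89)/2 - 1*(-118)*(-210))/118 = -4472 - (-1)*(21 + (20*(1/89))/2 - 24780)/118 = -4472 - (-1)*(21 + (½)*(20/89) - 24780)/118 = -4472 - (-1)*(21 + 10/89 - 24780)/118 = -4472 - (-1)*(-2203541)/(118*89) = -4472 - 1*2203541/10502 = -4472 - 2203541/10502 = -49168485/10502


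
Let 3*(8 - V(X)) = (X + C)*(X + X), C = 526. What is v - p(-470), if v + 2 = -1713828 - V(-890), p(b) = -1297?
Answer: -4489703/3 ≈ -1.4966e+6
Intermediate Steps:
V(X) = 8 - 2*X*(526 + X)/3 (V(X) = 8 - (X + 526)*(X + X)/3 = 8 - (526 + X)*2*X/3 = 8 - 2*X*(526 + X)/3)
v = -4493594/3 (v = -2 + (-1713828 - (8 - 1052/3*(-890) - ⅔*(-890)²)) = -2 + (-1713828 - (8 + 936280/3 - ⅔*792100)) = -2 + (-1713828 - (8 + 936280/3 - 1584200/3)) = -2 + (-1713828 - 1*(-647896/3)) = -2 + (-1713828 + 647896/3) = -2 - 4493588/3 = -4493594/3 ≈ -1.4979e+6)
v - p(-470) = -4493594/3 - 1*(-1297) = -4493594/3 + 1297 = -4489703/3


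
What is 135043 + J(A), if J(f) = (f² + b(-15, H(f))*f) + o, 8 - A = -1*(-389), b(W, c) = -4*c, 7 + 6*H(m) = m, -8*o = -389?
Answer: 1453605/8 ≈ 1.8170e+5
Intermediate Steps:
o = 389/8 (o = -⅛*(-389) = 389/8 ≈ 48.625)
H(m) = -7/6 + m/6
A = -381 (A = 8 - (-1)*(-389) = 8 - 1*389 = 8 - 389 = -381)
J(f) = 389/8 + f² + f*(14/3 - 2*f/3) (J(f) = (f² + (-4*(-7/6 + f/6))*f) + 389/8 = (f² + (14/3 - 2*f/3)*f) + 389/8 = (f² + f*(14/3 - 2*f/3)) + 389/8 = 389/8 + f² + f*(14/3 - 2*f/3))
135043 + J(A) = 135043 + (389/8 + (⅓)*(-381)² + (14/3)*(-381)) = 135043 + (389/8 + (⅓)*145161 - 1778) = 135043 + (389/8 + 48387 - 1778) = 135043 + 373261/8 = 1453605/8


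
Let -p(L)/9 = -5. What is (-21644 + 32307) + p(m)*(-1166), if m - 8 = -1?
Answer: -41807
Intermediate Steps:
m = 7 (m = 8 - 1 = 7)
p(L) = 45 (p(L) = -9*(-5) = 45)
(-21644 + 32307) + p(m)*(-1166) = (-21644 + 32307) + 45*(-1166) = 10663 - 52470 = -41807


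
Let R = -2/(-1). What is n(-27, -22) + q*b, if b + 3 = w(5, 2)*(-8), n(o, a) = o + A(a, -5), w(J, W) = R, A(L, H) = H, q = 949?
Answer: -18063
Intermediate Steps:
R = 2 (R = -2*(-1) = 2)
w(J, W) = 2
n(o, a) = -5 + o (n(o, a) = o - 5 = -5 + o)
b = -19 (b = -3 + 2*(-8) = -3 - 16 = -19)
n(-27, -22) + q*b = (-5 - 27) + 949*(-19) = -32 - 18031 = -18063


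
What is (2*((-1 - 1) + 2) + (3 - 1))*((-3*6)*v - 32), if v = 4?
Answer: -208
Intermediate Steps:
(2*((-1 - 1) + 2) + (3 - 1))*((-3*6)*v - 32) = (2*((-1 - 1) + 2) + (3 - 1))*(-3*6*4 - 32) = (2*(-2 + 2) + 2)*(-18*4 - 32) = (2*0 + 2)*(-72 - 32) = (0 + 2)*(-104) = 2*(-104) = -208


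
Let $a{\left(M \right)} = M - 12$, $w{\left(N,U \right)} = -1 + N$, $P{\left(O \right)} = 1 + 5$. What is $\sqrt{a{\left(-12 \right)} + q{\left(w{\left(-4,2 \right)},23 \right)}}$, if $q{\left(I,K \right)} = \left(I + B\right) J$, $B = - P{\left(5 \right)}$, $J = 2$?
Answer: $i \sqrt{46} \approx 6.7823 i$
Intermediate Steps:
$P{\left(O \right)} = 6$
$B = -6$ ($B = \left(-1\right) 6 = -6$)
$q{\left(I,K \right)} = -12 + 2 I$ ($q{\left(I,K \right)} = \left(I - 6\right) 2 = \left(-6 + I\right) 2 = -12 + 2 I$)
$a{\left(M \right)} = -12 + M$ ($a{\left(M \right)} = M - 12 = -12 + M$)
$\sqrt{a{\left(-12 \right)} + q{\left(w{\left(-4,2 \right)},23 \right)}} = \sqrt{\left(-12 - 12\right) - \left(12 - 2 \left(-1 - 4\right)\right)} = \sqrt{-24 + \left(-12 + 2 \left(-5\right)\right)} = \sqrt{-24 - 22} = \sqrt{-46} = i \sqrt{46}$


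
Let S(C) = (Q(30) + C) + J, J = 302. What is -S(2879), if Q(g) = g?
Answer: -3211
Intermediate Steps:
S(C) = 332 + C (S(C) = (30 + C) + 302 = 332 + C)
-S(2879) = -(332 + 2879) = -1*3211 = -3211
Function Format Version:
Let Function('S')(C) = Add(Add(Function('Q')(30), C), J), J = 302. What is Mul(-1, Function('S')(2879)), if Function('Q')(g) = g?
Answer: -3211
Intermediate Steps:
Function('S')(C) = Add(332, C) (Function('S')(C) = Add(Add(30, C), 302) = Add(332, C))
Mul(-1, Function('S')(2879)) = Mul(-1, Add(332, 2879)) = Mul(-1, 3211) = -3211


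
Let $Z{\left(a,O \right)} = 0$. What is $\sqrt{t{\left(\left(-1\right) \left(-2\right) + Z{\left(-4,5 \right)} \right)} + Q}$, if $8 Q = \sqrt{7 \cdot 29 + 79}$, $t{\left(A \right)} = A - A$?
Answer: $\frac{2^{\frac{3}{4}} \sqrt[4]{141}}{4} \approx 1.4488$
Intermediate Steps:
$t{\left(A \right)} = 0$
$Q = \frac{\sqrt{282}}{8}$ ($Q = \frac{\sqrt{7 \cdot 29 + 79}}{8} = \frac{\sqrt{203 + 79}}{8} = \frac{\sqrt{282}}{8} \approx 2.0991$)
$\sqrt{t{\left(\left(-1\right) \left(-2\right) + Z{\left(-4,5 \right)} \right)} + Q} = \sqrt{0 + \frac{\sqrt{282}}{8}} = \sqrt{\frac{\sqrt{282}}{8}} = \frac{2^{\frac{3}{4}} \sqrt[4]{141}}{4}$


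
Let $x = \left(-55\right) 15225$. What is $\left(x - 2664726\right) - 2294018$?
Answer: $-5796119$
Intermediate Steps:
$x = -837375$
$\left(x - 2664726\right) - 2294018 = \left(-837375 - 2664726\right) - 2294018 = -3502101 - 2294018 = -5796119$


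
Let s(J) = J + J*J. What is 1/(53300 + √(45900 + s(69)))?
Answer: 5330/284083927 - √50730/2840839270 ≈ 1.8683e-5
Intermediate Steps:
s(J) = J + J²
1/(53300 + √(45900 + s(69))) = 1/(53300 + √(45900 + 69*(1 + 69))) = 1/(53300 + √(45900 + 69*70)) = 1/(53300 + √(45900 + 4830)) = 1/(53300 + √50730)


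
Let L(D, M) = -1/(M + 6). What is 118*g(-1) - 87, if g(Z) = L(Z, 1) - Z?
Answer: 99/7 ≈ 14.143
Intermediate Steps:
L(D, M) = -1/(6 + M)
g(Z) = -⅐ - Z (g(Z) = -1/(6 + 1) - Z = -1/7 - Z = -1*⅐ - Z = -⅐ - Z)
118*g(-1) - 87 = 118*(-⅐ - 1*(-1)) - 87 = 118*(-⅐ + 1) - 87 = 118*(6/7) - 87 = 708/7 - 87 = 99/7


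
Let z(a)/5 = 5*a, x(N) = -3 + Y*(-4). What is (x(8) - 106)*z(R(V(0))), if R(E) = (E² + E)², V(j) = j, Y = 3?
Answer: 0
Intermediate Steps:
x(N) = -15 (x(N) = -3 + 3*(-4) = -3 - 12 = -15)
R(E) = (E + E²)²
z(a) = 25*a (z(a) = 5*(5*a) = 25*a)
(x(8) - 106)*z(R(V(0))) = (-15 - 106)*(25*(0²*(1 + 0)²)) = -3025*0*1² = -3025*0*1 = -3025*0 = -121*0 = 0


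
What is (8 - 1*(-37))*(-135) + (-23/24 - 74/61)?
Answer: -8896979/1464 ≈ -6077.2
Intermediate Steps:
(8 - 1*(-37))*(-135) + (-23/24 - 74/61) = (8 + 37)*(-135) + (-23*1/24 - 74*1/61) = 45*(-135) + (-23/24 - 74/61) = -6075 - 3179/1464 = -8896979/1464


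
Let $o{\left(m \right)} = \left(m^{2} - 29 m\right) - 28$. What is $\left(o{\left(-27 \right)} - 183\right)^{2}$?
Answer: $1692601$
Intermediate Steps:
$o{\left(m \right)} = -28 + m^{2} - 29 m$
$\left(o{\left(-27 \right)} - 183\right)^{2} = \left(\left(-28 + \left(-27\right)^{2} - -783\right) - 183\right)^{2} = \left(\left(-28 + 729 + 783\right) - 183\right)^{2} = \left(1484 - 183\right)^{2} = 1301^{2} = 1692601$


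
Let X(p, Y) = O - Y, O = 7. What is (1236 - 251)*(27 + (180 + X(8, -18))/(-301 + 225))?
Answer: 1819295/76 ≈ 23938.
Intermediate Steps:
X(p, Y) = 7 - Y
(1236 - 251)*(27 + (180 + X(8, -18))/(-301 + 225)) = (1236 - 251)*(27 + (180 + (7 - 1*(-18)))/(-301 + 225)) = 985*(27 + (180 + (7 + 18))/(-76)) = 985*(27 + (180 + 25)*(-1/76)) = 985*(27 + 205*(-1/76)) = 985*(27 - 205/76) = 985*(1847/76) = 1819295/76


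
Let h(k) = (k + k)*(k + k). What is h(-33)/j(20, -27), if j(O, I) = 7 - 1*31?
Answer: -363/2 ≈ -181.50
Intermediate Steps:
h(k) = 4*k**2 (h(k) = (2*k)*(2*k) = 4*k**2)
j(O, I) = -24 (j(O, I) = 7 - 31 = -24)
h(-33)/j(20, -27) = (4*(-33)**2)/(-24) = (4*1089)*(-1/24) = 4356*(-1/24) = -363/2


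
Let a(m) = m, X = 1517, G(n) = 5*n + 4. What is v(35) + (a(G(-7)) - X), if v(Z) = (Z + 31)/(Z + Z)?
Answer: -54147/35 ≈ -1547.1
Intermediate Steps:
G(n) = 4 + 5*n
v(Z) = (31 + Z)/(2*Z) (v(Z) = (31 + Z)/((2*Z)) = (31 + Z)*(1/(2*Z)) = (31 + Z)/(2*Z))
v(35) + (a(G(-7)) - X) = (1/2)*(31 + 35)/35 + ((4 + 5*(-7)) - 1*1517) = (1/2)*(1/35)*66 + ((4 - 35) - 1517) = 33/35 + (-31 - 1517) = 33/35 - 1548 = -54147/35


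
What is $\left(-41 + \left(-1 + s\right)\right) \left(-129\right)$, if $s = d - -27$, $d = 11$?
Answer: $516$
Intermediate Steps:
$s = 38$ ($s = 11 - -27 = 11 + 27 = 38$)
$\left(-41 + \left(-1 + s\right)\right) \left(-129\right) = \left(-41 + \left(-1 + 38\right)\right) \left(-129\right) = \left(-41 + 37\right) \left(-129\right) = \left(-4\right) \left(-129\right) = 516$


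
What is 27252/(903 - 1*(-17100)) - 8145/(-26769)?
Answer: 97349247/53546923 ≈ 1.8180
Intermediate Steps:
27252/(903 - 1*(-17100)) - 8145/(-26769) = 27252/(903 + 17100) - 8145*(-1/26769) = 27252/18003 + 2715/8923 = 27252*(1/18003) + 2715/8923 = 9084/6001 + 2715/8923 = 97349247/53546923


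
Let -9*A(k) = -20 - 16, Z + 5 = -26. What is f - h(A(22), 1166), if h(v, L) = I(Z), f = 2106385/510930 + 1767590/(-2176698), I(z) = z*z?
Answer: -35502832927517/37071343638 ≈ -957.69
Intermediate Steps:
Z = -31 (Z = -5 - 26 = -31)
I(z) = z**2
A(k) = 4 (A(k) = -(-20 - 16)/9 = -1/9*(-36) = 4)
f = 122728308601/37071343638 (f = 2106385*(1/510930) + 1767590*(-1/2176698) = 421277/102186 - 883795/1088349 = 122728308601/37071343638 ≈ 3.3106)
h(v, L) = 961 (h(v, L) = (-31)**2 = 961)
f - h(A(22), 1166) = 122728308601/37071343638 - 1*961 = 122728308601/37071343638 - 961 = -35502832927517/37071343638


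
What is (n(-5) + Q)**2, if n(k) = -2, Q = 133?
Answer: 17161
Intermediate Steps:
(n(-5) + Q)**2 = (-2 + 133)**2 = 131**2 = 17161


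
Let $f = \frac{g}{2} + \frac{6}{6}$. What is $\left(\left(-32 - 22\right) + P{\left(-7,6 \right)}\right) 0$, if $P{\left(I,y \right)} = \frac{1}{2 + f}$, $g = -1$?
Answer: $0$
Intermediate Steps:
$f = \frac{1}{2}$ ($f = - \frac{1}{2} + \frac{6}{6} = \left(-1\right) \frac{1}{2} + 6 \cdot \frac{1}{6} = - \frac{1}{2} + 1 = \frac{1}{2} \approx 0.5$)
$P{\left(I,y \right)} = \frac{2}{5}$ ($P{\left(I,y \right)} = \frac{1}{2 + \frac{1}{2}} = \frac{1}{\frac{5}{2}} = \frac{2}{5}$)
$\left(\left(-32 - 22\right) + P{\left(-7,6 \right)}\right) 0 = \left(\left(-32 - 22\right) + \frac{2}{5}\right) 0 = \left(-54 + \frac{2}{5}\right) 0 = \left(- \frac{268}{5}\right) 0 = 0$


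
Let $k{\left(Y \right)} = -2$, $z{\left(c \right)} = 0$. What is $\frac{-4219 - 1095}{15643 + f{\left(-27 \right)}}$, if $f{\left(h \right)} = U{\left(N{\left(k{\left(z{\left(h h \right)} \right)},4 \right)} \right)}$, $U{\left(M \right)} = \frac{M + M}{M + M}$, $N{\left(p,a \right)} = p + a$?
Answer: $- \frac{2657}{7822} \approx -0.33968$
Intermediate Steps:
$N{\left(p,a \right)} = a + p$
$U{\left(M \right)} = 1$ ($U{\left(M \right)} = \frac{2 M}{2 M} = 2 M \frac{1}{2 M} = 1$)
$f{\left(h \right)} = 1$
$\frac{-4219 - 1095}{15643 + f{\left(-27 \right)}} = \frac{-4219 - 1095}{15643 + 1} = - \frac{5314}{15644} = \left(-5314\right) \frac{1}{15644} = - \frac{2657}{7822}$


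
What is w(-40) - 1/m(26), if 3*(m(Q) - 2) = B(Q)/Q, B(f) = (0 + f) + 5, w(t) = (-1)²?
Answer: 109/187 ≈ 0.58289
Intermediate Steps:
w(t) = 1
B(f) = 5 + f (B(f) = f + 5 = 5 + f)
m(Q) = 2 + (5 + Q)/(3*Q) (m(Q) = 2 + ((5 + Q)/Q)/3 = 2 + (5 + Q)/(3*Q))
w(-40) - 1/m(26) = 1 - 1/((⅓)*(5 + 7*26)/26) = 1 - 1/((⅓)*(1/26)*(5 + 182)) = 1 - 1/((⅓)*(1/26)*187) = 1 - 1/187/78 = 1 - 1*78/187 = 1 - 78/187 = 109/187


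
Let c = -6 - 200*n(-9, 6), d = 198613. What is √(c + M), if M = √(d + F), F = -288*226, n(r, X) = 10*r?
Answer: √(17994 + 35*√109) ≈ 135.50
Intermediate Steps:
c = 17994 (c = -6 - 2000*(-9) = -6 - 200*(-90) = -6 + 18000 = 17994)
F = -65088
M = 35*√109 (M = √(198613 - 65088) = √133525 = 35*√109 ≈ 365.41)
√(c + M) = √(17994 + 35*√109)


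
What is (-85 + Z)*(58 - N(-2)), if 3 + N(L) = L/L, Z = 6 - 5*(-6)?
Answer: -2940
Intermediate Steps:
Z = 36 (Z = 6 + 30 = 36)
N(L) = -2 (N(L) = -3 + L/L = -3 + 1 = -2)
(-85 + Z)*(58 - N(-2)) = (-85 + 36)*(58 - 1*(-2)) = -49*(58 + 2) = -49*60 = -2940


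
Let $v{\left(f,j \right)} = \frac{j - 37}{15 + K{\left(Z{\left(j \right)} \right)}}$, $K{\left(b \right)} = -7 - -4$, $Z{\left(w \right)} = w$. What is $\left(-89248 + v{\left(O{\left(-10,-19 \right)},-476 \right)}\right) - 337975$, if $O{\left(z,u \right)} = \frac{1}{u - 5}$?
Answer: $- \frac{1709063}{4} \approx -4.2727 \cdot 10^{5}$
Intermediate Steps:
$K{\left(b \right)} = -3$ ($K{\left(b \right)} = -7 + 4 = -3$)
$O{\left(z,u \right)} = \frac{1}{-5 + u}$
$v{\left(f,j \right)} = - \frac{37}{12} + \frac{j}{12}$ ($v{\left(f,j \right)} = \frac{j - 37}{15 - 3} = \frac{-37 + j}{12} = \left(-37 + j\right) \frac{1}{12} = - \frac{37}{12} + \frac{j}{12}$)
$\left(-89248 + v{\left(O{\left(-10,-19 \right)},-476 \right)}\right) - 337975 = \left(-89248 + \left(- \frac{37}{12} + \frac{1}{12} \left(-476\right)\right)\right) - 337975 = \left(-89248 - \frac{171}{4}\right) - 337975 = - \frac{357163}{4} - 337975 = - \frac{1709063}{4}$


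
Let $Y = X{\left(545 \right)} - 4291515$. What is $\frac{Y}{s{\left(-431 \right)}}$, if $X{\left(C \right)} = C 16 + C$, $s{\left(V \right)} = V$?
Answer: $\frac{4282250}{431} \approx 9935.6$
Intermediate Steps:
$X{\left(C \right)} = 17 C$ ($X{\left(C \right)} = 16 C + C = 17 C$)
$Y = -4282250$ ($Y = 17 \cdot 545 - 4291515 = 9265 - 4291515 = -4282250$)
$\frac{Y}{s{\left(-431 \right)}} = - \frac{4282250}{-431} = \left(-4282250\right) \left(- \frac{1}{431}\right) = \frac{4282250}{431}$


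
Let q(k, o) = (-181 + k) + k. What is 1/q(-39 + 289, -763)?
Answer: 1/319 ≈ 0.0031348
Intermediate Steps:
q(k, o) = -181 + 2*k
1/q(-39 + 289, -763) = 1/(-181 + 2*(-39 + 289)) = 1/(-181 + 2*250) = 1/(-181 + 500) = 1/319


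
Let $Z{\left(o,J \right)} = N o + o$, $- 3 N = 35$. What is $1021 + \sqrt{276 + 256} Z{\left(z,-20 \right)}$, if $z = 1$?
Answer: $1021 - \frac{64 \sqrt{133}}{3} \approx 774.97$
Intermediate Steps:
$N = - \frac{35}{3}$ ($N = \left(- \frac{1}{3}\right) 35 = - \frac{35}{3} \approx -11.667$)
$Z{\left(o,J \right)} = - \frac{32 o}{3}$ ($Z{\left(o,J \right)} = - \frac{35 o}{3} + o = - \frac{32 o}{3}$)
$1021 + \sqrt{276 + 256} Z{\left(z,-20 \right)} = 1021 + \sqrt{276 + 256} \left(\left(- \frac{32}{3}\right) 1\right) = 1021 + \sqrt{532} \left(- \frac{32}{3}\right) = 1021 + 2 \sqrt{133} \left(- \frac{32}{3}\right) = 1021 - \frac{64 \sqrt{133}}{3}$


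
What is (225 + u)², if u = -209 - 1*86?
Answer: 4900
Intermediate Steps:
u = -295 (u = -209 - 86 = -295)
(225 + u)² = (225 - 295)² = (-70)² = 4900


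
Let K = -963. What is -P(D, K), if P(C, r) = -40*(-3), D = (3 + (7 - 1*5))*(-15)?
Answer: -120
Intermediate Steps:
D = -75 (D = (3 + (7 - 5))*(-15) = (3 + 2)*(-15) = 5*(-15) = -75)
P(C, r) = 120
-P(D, K) = -1*120 = -120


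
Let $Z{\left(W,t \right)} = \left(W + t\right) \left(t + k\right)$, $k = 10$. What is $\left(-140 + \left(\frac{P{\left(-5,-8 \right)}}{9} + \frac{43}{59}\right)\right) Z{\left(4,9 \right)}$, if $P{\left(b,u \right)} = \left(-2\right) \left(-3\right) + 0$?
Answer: $- \frac{6059651}{177} \approx -34235.0$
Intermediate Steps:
$Z{\left(W,t \right)} = \left(10 + t\right) \left(W + t\right)$ ($Z{\left(W,t \right)} = \left(W + t\right) \left(t + 10\right) = \left(W + t\right) \left(10 + t\right) = \left(10 + t\right) \left(W + t\right)$)
$P{\left(b,u \right)} = 6$ ($P{\left(b,u \right)} = 6 + 0 = 6$)
$\left(-140 + \left(\frac{P{\left(-5,-8 \right)}}{9} + \frac{43}{59}\right)\right) Z{\left(4,9 \right)} = \left(-140 + \left(\frac{6}{9} + \frac{43}{59}\right)\right) \left(9^{2} + 10 \cdot 4 + 10 \cdot 9 + 4 \cdot 9\right) = \left(-140 + \left(6 \cdot \frac{1}{9} + 43 \cdot \frac{1}{59}\right)\right) \left(81 + 40 + 90 + 36\right) = \left(-140 + \left(\frac{2}{3} + \frac{43}{59}\right)\right) 247 = \left(-140 + \frac{247}{177}\right) 247 = \left(- \frac{24533}{177}\right) 247 = - \frac{6059651}{177}$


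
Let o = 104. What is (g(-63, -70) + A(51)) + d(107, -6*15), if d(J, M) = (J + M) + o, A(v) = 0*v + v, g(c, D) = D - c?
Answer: 165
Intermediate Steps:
A(v) = v (A(v) = 0 + v = v)
d(J, M) = 104 + J + M (d(J, M) = (J + M) + 104 = 104 + J + M)
(g(-63, -70) + A(51)) + d(107, -6*15) = ((-70 - 1*(-63)) + 51) + (104 + 107 - 6*15) = ((-70 + 63) + 51) + (104 + 107 - 90) = (-7 + 51) + 121 = 44 + 121 = 165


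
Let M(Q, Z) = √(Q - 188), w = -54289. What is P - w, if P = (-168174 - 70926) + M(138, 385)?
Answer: -184811 + 5*I*√2 ≈ -1.8481e+5 + 7.0711*I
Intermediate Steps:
M(Q, Z) = √(-188 + Q)
P = -239100 + 5*I*√2 (P = (-168174 - 70926) + √(-188 + 138) = -239100 + √(-50) = -239100 + 5*I*√2 ≈ -2.391e+5 + 7.0711*I)
P - w = (-239100 + 5*I*√2) - 1*(-54289) = (-239100 + 5*I*√2) + 54289 = -184811 + 5*I*√2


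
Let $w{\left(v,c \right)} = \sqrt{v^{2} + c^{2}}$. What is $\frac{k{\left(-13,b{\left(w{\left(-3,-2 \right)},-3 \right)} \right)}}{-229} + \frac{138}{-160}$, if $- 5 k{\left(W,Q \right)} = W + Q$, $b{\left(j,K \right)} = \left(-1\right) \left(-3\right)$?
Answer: $- \frac{15961}{18320} \approx -0.87123$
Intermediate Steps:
$w{\left(v,c \right)} = \sqrt{c^{2} + v^{2}}$
$b{\left(j,K \right)} = 3$
$k{\left(W,Q \right)} = - \frac{Q}{5} - \frac{W}{5}$ ($k{\left(W,Q \right)} = - \frac{W + Q}{5} = - \frac{Q + W}{5} = - \frac{Q}{5} - \frac{W}{5}$)
$\frac{k{\left(-13,b{\left(w{\left(-3,-2 \right)},-3 \right)} \right)}}{-229} + \frac{138}{-160} = \frac{\left(- \frac{1}{5}\right) 3 - - \frac{13}{5}}{-229} + \frac{138}{-160} = \left(- \frac{3}{5} + \frac{13}{5}\right) \left(- \frac{1}{229}\right) + 138 \left(- \frac{1}{160}\right) = 2 \left(- \frac{1}{229}\right) - \frac{69}{80} = - \frac{2}{229} - \frac{69}{80} = - \frac{15961}{18320}$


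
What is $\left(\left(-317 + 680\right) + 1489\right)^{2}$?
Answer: $3429904$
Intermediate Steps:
$\left(\left(-317 + 680\right) + 1489\right)^{2} = \left(363 + 1489\right)^{2} = 1852^{2} = 3429904$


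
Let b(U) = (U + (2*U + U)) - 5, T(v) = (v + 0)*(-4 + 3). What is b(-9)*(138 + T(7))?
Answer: -5371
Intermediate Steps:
T(v) = -v (T(v) = v*(-1) = -v)
b(U) = -5 + 4*U (b(U) = (U + 3*U) - 5 = 4*U - 5 = -5 + 4*U)
b(-9)*(138 + T(7)) = (-5 + 4*(-9))*(138 - 1*7) = (-5 - 36)*(138 - 7) = -41*131 = -5371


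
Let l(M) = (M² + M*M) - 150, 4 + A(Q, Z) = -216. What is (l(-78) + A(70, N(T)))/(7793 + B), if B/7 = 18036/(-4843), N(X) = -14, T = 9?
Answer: 342142/225241 ≈ 1.5190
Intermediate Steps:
A(Q, Z) = -220 (A(Q, Z) = -4 - 216 = -220)
l(M) = -150 + 2*M² (l(M) = (M² + M²) - 150 = 2*M² - 150 = -150 + 2*M²)
B = -756/29 (B = 7*(18036/(-4843)) = 7*(18036*(-1/4843)) = 7*(-108/29) = -756/29 ≈ -26.069)
(l(-78) + A(70, N(T)))/(7793 + B) = ((-150 + 2*(-78)²) - 220)/(7793 - 756/29) = ((-150 + 2*6084) - 220)/(225241/29) = ((-150 + 12168) - 220)*(29/225241) = (12018 - 220)*(29/225241) = 11798*(29/225241) = 342142/225241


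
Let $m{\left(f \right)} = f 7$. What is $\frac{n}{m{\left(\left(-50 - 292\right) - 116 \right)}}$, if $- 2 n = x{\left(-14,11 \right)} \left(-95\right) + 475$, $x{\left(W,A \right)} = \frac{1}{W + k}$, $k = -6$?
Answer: $\frac{1919}{25648} \approx 0.074821$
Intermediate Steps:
$x{\left(W,A \right)} = \frac{1}{-6 + W}$ ($x{\left(W,A \right)} = \frac{1}{W - 6} = \frac{1}{-6 + W}$)
$m{\left(f \right)} = 7 f$
$n = - \frac{1919}{8}$ ($n = - \frac{\frac{1}{-6 - 14} \left(-95\right) + 475}{2} = - \frac{\frac{1}{-20} \left(-95\right) + 475}{2} = - \frac{\left(- \frac{1}{20}\right) \left(-95\right) + 475}{2} = - \frac{\frac{19}{4} + 475}{2} = \left(- \frac{1}{2}\right) \frac{1919}{4} = - \frac{1919}{8} \approx -239.88$)
$\frac{n}{m{\left(\left(-50 - 292\right) - 116 \right)}} = - \frac{1919}{8 \cdot 7 \left(\left(-50 - 292\right) - 116\right)} = - \frac{1919}{8 \cdot 7 \left(-342 - 116\right)} = - \frac{1919}{8 \cdot 7 \left(-458\right)} = - \frac{1919}{8 \left(-3206\right)} = \left(- \frac{1919}{8}\right) \left(- \frac{1}{3206}\right) = \frac{1919}{25648}$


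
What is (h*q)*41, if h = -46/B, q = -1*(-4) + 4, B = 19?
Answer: -15088/19 ≈ -794.11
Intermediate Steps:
q = 8 (q = 4 + 4 = 8)
h = -46/19 ≈ -2.4211
(h*q)*41 = -46/19*8*41 = -368/19*41 = -15088/19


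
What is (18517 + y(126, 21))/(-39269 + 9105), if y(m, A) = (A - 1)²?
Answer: -18917/30164 ≈ -0.62714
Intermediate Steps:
y(m, A) = (-1 + A)²
(18517 + y(126, 21))/(-39269 + 9105) = (18517 + (-1 + 21)²)/(-39269 + 9105) = (18517 + 20²)/(-30164) = (18517 + 400)*(-1/30164) = 18917*(-1/30164) = -18917/30164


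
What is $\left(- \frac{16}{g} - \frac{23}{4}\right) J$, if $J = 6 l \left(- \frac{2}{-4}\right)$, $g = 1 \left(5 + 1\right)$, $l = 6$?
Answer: $- \frac{303}{2} \approx -151.5$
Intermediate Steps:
$g = 6$ ($g = 1 \cdot 6 = 6$)
$J = 18$ ($J = 6 \cdot 6 \left(- \frac{2}{-4}\right) = 36 \left(\left(-2\right) \left(- \frac{1}{4}\right)\right) = 36 \cdot \frac{1}{2} = 18$)
$\left(- \frac{16}{g} - \frac{23}{4}\right) J = \left(- \frac{16}{6} - \frac{23}{4}\right) 18 = \left(\left(-16\right) \frac{1}{6} - \frac{23}{4}\right) 18 = \left(- \frac{8}{3} - \frac{23}{4}\right) 18 = \left(- \frac{101}{12}\right) 18 = - \frac{303}{2}$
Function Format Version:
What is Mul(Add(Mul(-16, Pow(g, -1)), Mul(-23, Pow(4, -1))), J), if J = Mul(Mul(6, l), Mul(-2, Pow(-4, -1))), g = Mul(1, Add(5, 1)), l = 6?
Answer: Rational(-303, 2) ≈ -151.50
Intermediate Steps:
g = 6 (g = Mul(1, 6) = 6)
J = 18 (J = Mul(Mul(6, 6), Mul(-2, Pow(-4, -1))) = Mul(36, Mul(-2, Rational(-1, 4))) = Mul(36, Rational(1, 2)) = 18)
Mul(Add(Mul(-16, Pow(g, -1)), Mul(-23, Pow(4, -1))), J) = Mul(Add(Mul(-16, Pow(6, -1)), Mul(-23, Pow(4, -1))), 18) = Mul(Add(Mul(-16, Rational(1, 6)), Mul(-23, Rational(1, 4))), 18) = Mul(Add(Rational(-8, 3), Rational(-23, 4)), 18) = Mul(Rational(-101, 12), 18) = Rational(-303, 2)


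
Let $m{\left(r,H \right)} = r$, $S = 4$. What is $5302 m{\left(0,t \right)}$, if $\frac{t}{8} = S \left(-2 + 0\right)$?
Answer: $0$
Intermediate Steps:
$t = -64$ ($t = 8 \cdot 4 \left(-2 + 0\right) = 8 \cdot 4 \left(-2\right) = 8 \left(-8\right) = -64$)
$5302 m{\left(0,t \right)} = 5302 \cdot 0 = 0$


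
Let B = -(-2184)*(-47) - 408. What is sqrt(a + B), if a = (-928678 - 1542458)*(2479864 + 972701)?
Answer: 4*I*sqrt(533234860431) ≈ 2.9209e+6*I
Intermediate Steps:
a = -8531757663840 (a = -2471136*3452565 = -8531757663840)
B = -103056 (B = -182*564 - 408 = -102648 - 408 = -103056)
sqrt(a + B) = sqrt(-8531757663840 - 103056) = sqrt(-8531757766896) = 4*I*sqrt(533234860431)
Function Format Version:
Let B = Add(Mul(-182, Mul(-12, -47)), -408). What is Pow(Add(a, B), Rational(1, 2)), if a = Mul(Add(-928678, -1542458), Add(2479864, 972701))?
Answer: Mul(4, I, Pow(533234860431, Rational(1, 2))) ≈ Mul(2.9209e+6, I)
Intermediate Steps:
a = -8531757663840 (a = Mul(-2471136, 3452565) = -8531757663840)
B = -103056 (B = Add(Mul(-182, 564), -408) = Add(-102648, -408) = -103056)
Pow(Add(a, B), Rational(1, 2)) = Pow(Add(-8531757663840, -103056), Rational(1, 2)) = Pow(-8531757766896, Rational(1, 2)) = Mul(4, I, Pow(533234860431, Rational(1, 2)))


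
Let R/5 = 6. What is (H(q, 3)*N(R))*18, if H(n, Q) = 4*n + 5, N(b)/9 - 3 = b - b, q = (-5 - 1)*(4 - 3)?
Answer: -9234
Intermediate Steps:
R = 30 (R = 5*6 = 30)
q = -6 (q = -6*1 = -6)
N(b) = 27 (N(b) = 27 + 9*(b - b) = 27 + 9*0 = 27 + 0 = 27)
H(n, Q) = 5 + 4*n
(H(q, 3)*N(R))*18 = ((5 + 4*(-6))*27)*18 = ((5 - 24)*27)*18 = -19*27*18 = -513*18 = -9234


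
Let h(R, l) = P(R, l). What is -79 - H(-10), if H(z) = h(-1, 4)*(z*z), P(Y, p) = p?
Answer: -479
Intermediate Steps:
h(R, l) = l
H(z) = 4*z² (H(z) = 4*(z*z) = 4*z²)
-79 - H(-10) = -79 - 4*(-10)² = -79 - 4*100 = -79 - 1*400 = -79 - 400 = -479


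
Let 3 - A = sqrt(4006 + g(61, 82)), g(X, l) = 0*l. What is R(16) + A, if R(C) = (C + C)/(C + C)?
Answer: 4 - sqrt(4006) ≈ -59.293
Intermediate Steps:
g(X, l) = 0
A = 3 - sqrt(4006) (A = 3 - sqrt(4006 + 0) = 3 - sqrt(4006) ≈ -60.293)
R(C) = 1 (R(C) = (2*C)/((2*C)) = (2*C)*(1/(2*C)) = 1)
R(16) + A = 1 + (3 - sqrt(4006)) = 4 - sqrt(4006)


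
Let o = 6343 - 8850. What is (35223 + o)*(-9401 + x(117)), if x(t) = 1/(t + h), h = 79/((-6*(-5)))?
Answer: -1103843041844/3589 ≈ -3.0756e+8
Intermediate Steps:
o = -2507
h = 79/30 ≈ 2.6333
x(t) = 1/(79/30 + t) (x(t) = 1/(t + 79/30) = 1/(79/30 + t))
(35223 + o)*(-9401 + x(117)) = (35223 - 2507)*(-9401 + 30/(79 + 30*117)) = 32716*(-9401 + 30/(79 + 3510)) = 32716*(-9401 + 30/3589) = 32716*(-33740159/3589) = -1103843041844/3589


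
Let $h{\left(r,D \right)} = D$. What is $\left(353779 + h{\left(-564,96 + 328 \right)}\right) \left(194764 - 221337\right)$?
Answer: $-9412236319$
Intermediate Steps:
$\left(353779 + h{\left(-564,96 + 328 \right)}\right) \left(194764 - 221337\right) = \left(353779 + \left(96 + 328\right)\right) \left(194764 - 221337\right) = \left(353779 + 424\right) \left(-26573\right) = 354203 \left(-26573\right) = -9412236319$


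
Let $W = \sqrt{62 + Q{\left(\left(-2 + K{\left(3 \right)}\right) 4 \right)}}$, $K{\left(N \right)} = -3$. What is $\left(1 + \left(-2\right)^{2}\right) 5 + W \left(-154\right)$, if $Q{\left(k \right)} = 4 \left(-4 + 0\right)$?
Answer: $25 - 154 \sqrt{46} \approx -1019.5$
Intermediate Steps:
$Q{\left(k \right)} = -16$ ($Q{\left(k \right)} = 4 \left(-4\right) = -16$)
$W = \sqrt{46}$ ($W = \sqrt{62 - 16} = \sqrt{46} \approx 6.7823$)
$\left(1 + \left(-2\right)^{2}\right) 5 + W \left(-154\right) = \left(1 + \left(-2\right)^{2}\right) 5 + \sqrt{46} \left(-154\right) = \left(1 + 4\right) 5 - 154 \sqrt{46} = 5 \cdot 5 - 154 \sqrt{46} = 25 - 154 \sqrt{46}$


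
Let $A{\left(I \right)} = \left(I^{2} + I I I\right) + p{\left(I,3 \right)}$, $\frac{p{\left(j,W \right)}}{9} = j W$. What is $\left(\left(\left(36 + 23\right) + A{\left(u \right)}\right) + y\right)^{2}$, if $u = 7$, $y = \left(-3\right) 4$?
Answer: $394384$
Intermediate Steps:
$y = -12$
$p{\left(j,W \right)} = 9 W j$ ($p{\left(j,W \right)} = 9 j W = 9 W j$)
$A{\left(I \right)} = I^{2} + I^{3} + 27 I$ ($A{\left(I \right)} = \left(I^{2} + I I I\right) + 9 \cdot 3 I = \left(I^{2} + I^{2} I\right) + 27 I = \left(I^{2} + I^{3}\right) + 27 I = I^{2} + I^{3} + 27 I$)
$\left(\left(\left(36 + 23\right) + A{\left(u \right)}\right) + y\right)^{2} = \left(\left(\left(36 + 23\right) + 7 \left(27 + 7 + 7^{2}\right)\right) - 12\right)^{2} = \left(\left(59 + 7 \left(27 + 7 + 49\right)\right) - 12\right)^{2} = \left(\left(59 + 7 \cdot 83\right) - 12\right)^{2} = \left(\left(59 + 581\right) - 12\right)^{2} = \left(640 - 12\right)^{2} = 628^{2} = 394384$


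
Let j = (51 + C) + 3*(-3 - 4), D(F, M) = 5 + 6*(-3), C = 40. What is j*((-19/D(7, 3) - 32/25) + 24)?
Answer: 110026/65 ≈ 1692.7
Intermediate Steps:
D(F, M) = -13 (D(F, M) = 5 - 18 = -13)
j = 70 (j = (51 + 40) + 3*(-3 - 4) = 91 + 3*(-7) = 91 - 21 = 70)
j*((-19/D(7, 3) - 32/25) + 24) = 70*((-19/(-13) - 32/25) + 24) = 70*((-19*(-1/13) - 32*1/25) + 24) = 70*((19/13 - 32/25) + 24) = 70*(59/325 + 24) = 70*(7859/325) = 110026/65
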